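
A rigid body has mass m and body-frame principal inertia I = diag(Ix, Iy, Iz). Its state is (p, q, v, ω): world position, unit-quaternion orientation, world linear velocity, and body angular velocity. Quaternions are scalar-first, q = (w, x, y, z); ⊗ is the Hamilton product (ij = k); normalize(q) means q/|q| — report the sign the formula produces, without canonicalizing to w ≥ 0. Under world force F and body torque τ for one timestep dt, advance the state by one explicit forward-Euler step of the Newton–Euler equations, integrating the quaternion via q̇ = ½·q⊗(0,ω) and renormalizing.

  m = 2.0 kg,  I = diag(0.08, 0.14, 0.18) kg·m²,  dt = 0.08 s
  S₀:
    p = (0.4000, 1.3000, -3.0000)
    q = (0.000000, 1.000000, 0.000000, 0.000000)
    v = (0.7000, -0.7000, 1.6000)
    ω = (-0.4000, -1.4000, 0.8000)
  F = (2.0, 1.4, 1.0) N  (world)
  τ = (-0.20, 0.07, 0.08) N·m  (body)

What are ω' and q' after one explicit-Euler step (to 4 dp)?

ω' = (-0.5552, -1.3783, 0.8206)
q' = (0.0160, 0.9978, -0.0319, -0.0559)

ω×(Iω) gyroscopic = (-0.0448, 0.0320, 0.0336)
α = I⁻¹(τ − ω×Iω) = (-1.9400, 0.2714, 0.2578)
new body rate ω' = (-0.5552, -1.3783, 0.8206)
q⊗(0,ω) = (0.4000000, 0.0000000, -0.8000000, -1.4000000)
updated quaternion q' = (0.0160, 0.9978, -0.0319, -0.0559)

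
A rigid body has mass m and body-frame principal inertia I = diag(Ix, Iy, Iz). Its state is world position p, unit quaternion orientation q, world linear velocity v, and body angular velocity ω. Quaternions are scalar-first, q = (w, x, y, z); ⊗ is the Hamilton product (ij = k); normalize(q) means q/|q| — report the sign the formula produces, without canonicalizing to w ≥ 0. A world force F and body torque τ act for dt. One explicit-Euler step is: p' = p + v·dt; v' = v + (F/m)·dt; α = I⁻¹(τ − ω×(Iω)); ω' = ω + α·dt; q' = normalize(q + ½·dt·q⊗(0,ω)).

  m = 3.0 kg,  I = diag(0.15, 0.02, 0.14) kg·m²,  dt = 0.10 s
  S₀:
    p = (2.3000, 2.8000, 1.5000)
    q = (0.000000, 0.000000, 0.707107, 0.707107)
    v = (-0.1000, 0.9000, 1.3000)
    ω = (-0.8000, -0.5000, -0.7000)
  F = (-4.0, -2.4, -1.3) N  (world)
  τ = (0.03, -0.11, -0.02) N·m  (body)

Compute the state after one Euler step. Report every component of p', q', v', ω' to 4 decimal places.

p' = p + v·dt = (2.2900, 2.8900, 1.6300)
v + (F/m)dt = (-0.2333, 0.8200, 1.2567)
angular accel α = (-0.0800, -5.7800, 0.2286)
ω + α·dt = (-0.8080, -1.0780, -0.6771)
Hamilton product q⊗(0,ω) = (0.8485284, -0.1414214, -0.5656856, 0.5656856)
updated quaternion q' = (0.0424, -0.0071, 0.6777, 0.7341)

p' = (2.2900, 2.8900, 1.6300)
q' = (0.0424, -0.0071, 0.6777, 0.7341)
v' = (-0.2333, 0.8200, 1.2567)
ω' = (-0.8080, -1.0780, -0.6771)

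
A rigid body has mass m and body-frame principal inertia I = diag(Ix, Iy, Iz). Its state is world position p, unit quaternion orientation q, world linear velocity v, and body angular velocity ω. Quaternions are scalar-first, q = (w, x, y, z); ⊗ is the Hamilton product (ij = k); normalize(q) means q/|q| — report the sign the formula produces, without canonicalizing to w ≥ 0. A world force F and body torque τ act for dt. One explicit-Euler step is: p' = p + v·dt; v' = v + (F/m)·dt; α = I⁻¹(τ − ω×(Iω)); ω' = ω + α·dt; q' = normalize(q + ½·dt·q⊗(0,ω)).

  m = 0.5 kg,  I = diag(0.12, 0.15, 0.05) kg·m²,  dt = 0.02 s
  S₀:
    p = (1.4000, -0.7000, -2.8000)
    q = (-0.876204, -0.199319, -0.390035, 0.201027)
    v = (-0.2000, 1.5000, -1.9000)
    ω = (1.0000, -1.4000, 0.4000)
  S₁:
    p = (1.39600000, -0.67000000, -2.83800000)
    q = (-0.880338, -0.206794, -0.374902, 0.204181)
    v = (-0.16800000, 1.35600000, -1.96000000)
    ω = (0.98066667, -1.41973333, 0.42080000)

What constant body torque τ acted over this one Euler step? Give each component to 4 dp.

τ = (-0.0600, -0.1200, 0.0100)

ω₁ − ω₀ = (-0.01933333, -0.01973333, 0.02080000)
gyro term ω₀×Iω₀ = (0.0560, 0.0280, -0.0420)
τ = I·(Δω/dt) + ω₀×(Iω₀) = (-0.0600, -0.1200, 0.0100)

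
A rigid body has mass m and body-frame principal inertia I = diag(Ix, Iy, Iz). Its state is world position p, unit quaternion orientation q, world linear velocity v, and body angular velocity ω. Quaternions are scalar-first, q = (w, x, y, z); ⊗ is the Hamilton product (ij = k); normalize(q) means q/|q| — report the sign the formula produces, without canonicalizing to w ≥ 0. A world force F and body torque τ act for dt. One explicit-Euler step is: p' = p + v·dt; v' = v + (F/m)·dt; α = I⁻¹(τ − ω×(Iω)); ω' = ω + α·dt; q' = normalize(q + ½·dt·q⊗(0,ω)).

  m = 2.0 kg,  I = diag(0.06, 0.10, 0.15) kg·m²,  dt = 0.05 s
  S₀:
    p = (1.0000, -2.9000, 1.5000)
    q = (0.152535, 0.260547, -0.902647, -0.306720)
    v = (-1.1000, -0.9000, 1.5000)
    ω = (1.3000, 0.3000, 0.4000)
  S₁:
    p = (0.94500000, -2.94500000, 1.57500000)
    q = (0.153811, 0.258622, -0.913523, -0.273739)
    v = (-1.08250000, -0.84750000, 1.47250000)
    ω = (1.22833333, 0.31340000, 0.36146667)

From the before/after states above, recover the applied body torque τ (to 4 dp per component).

ω₁ − ω₀ = (-0.07166667, 0.01340000, -0.03853333)
precession coupling = (0.0060, -0.0468, 0.0156)
I·α + gyro = (-0.0800, -0.0200, -0.1000)

τ = (-0.0800, -0.0200, -0.1000)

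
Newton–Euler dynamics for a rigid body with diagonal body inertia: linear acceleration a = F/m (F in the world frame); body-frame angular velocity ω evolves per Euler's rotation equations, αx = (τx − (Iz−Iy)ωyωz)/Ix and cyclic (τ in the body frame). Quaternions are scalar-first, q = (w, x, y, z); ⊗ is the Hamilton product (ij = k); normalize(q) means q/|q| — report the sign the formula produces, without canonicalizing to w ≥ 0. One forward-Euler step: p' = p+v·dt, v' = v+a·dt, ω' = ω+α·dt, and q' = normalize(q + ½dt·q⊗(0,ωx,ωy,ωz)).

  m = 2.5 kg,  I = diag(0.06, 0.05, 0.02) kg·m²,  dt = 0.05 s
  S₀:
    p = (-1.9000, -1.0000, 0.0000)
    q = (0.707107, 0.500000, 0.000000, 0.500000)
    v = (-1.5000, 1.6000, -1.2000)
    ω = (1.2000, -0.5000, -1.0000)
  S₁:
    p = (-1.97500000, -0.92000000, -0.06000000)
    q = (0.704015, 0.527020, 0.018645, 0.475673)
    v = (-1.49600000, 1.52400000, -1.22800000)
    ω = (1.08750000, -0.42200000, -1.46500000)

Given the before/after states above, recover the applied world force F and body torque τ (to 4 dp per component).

velocity change Δv = (0.00400000, -0.07600000, -0.02800000)
applied force F = (0.2000, -3.8000, -1.4000)
ω₁ − ω₀ = (-0.11250000, 0.07800000, -0.46500000)
I·α + gyro = (-0.1500, 0.0300, -0.1800)

F = (0.2000, -3.8000, -1.4000)
τ = (-0.1500, 0.0300, -0.1800)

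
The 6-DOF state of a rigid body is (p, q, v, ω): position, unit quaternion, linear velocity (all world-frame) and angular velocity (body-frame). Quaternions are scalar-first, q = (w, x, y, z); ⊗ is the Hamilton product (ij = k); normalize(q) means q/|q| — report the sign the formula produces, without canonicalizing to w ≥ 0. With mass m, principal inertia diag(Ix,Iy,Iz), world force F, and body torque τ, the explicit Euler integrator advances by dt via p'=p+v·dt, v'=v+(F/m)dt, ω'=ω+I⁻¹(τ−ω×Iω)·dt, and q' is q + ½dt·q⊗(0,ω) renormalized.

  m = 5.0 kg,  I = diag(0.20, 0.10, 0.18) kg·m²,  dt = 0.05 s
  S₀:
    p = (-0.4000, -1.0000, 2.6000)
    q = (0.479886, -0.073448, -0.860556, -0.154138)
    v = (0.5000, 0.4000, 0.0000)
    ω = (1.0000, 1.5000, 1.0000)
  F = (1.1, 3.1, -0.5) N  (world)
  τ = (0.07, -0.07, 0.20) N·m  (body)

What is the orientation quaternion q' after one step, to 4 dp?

q' = (0.5172, -0.0771, -0.8435, -0.1232)

q⊗(0,ω) = (1.5184200, -0.1494630, 0.6391390, 1.2302700)
q + ½dt·q⊗(0,ω), renormalized = (0.5172, -0.0771, -0.8435, -0.1232)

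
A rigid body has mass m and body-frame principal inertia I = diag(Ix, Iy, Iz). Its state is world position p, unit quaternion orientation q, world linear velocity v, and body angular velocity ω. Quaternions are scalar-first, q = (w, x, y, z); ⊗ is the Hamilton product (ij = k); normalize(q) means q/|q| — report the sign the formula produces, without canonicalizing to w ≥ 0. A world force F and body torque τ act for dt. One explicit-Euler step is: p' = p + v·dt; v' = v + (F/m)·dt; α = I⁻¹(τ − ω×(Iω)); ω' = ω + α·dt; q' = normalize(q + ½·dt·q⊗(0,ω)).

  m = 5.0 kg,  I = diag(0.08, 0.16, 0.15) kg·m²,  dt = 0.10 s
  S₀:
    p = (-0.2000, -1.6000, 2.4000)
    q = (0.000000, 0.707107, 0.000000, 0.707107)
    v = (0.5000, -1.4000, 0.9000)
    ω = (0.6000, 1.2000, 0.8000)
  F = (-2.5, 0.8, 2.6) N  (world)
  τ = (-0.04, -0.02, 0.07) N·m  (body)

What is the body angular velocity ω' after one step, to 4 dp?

(τ − ω×Iω)/I = (-0.3800, 0.0850, 0.0827)
ω + α·dt = (0.5620, 1.2085, 0.8083)

ω' = (0.5620, 1.2085, 0.8083)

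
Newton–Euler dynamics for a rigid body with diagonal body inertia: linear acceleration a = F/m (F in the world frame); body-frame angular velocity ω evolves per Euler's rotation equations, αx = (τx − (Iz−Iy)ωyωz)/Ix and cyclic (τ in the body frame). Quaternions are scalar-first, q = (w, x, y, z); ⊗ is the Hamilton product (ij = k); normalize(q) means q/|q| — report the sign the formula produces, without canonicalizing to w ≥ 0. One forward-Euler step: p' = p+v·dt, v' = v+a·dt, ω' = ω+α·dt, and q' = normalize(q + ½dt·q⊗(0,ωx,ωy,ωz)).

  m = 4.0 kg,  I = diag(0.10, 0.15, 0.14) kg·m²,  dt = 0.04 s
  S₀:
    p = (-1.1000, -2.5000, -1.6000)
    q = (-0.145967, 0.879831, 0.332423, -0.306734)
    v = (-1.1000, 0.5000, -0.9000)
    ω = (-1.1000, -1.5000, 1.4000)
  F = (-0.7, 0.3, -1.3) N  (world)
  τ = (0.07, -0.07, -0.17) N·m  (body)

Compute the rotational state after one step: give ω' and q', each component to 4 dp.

precession coupling ω×(Iω) = (0.0210, 0.0616, 0.0825)
α = I⁻¹(τ − ω×Iω) = (0.4900, -0.8773, -1.8036)
ω' = ω + α·dt = (-1.0804, -1.5351, 1.3279)
Hamilton product q⊗(0,ω) = (1.8958762, 0.1658549, -0.6754055, -1.1584350)
q' = normalize(q + ½dt·q⊗(0,ω)) = (-0.1079, 0.8822, 0.3186, -0.3295)

ω' = (-1.0804, -1.5351, 1.3279)
q' = (-0.1079, 0.8822, 0.3186, -0.3295)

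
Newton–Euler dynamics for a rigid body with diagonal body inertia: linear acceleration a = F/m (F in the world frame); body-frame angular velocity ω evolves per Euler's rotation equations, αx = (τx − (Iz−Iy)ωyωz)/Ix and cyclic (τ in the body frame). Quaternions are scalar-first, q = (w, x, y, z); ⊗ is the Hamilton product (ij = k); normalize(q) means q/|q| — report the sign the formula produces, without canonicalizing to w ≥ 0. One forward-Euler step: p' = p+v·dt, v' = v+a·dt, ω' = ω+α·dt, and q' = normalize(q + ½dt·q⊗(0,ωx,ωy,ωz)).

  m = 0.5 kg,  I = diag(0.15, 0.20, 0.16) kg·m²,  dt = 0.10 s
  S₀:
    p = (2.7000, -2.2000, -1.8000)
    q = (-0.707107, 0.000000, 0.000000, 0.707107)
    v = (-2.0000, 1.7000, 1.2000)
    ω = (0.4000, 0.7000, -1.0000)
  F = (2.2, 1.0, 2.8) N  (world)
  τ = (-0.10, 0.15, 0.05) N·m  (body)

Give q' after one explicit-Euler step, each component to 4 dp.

q' = (-0.6704, -0.0388, -0.0106, 0.7409)

q⊗(0,ω) = (0.7071070, -0.7778177, -0.2121321, 0.7071070)
q + ½dt·q⊗(0,ω), renormalized = (-0.6704, -0.0388, -0.0106, 0.7409)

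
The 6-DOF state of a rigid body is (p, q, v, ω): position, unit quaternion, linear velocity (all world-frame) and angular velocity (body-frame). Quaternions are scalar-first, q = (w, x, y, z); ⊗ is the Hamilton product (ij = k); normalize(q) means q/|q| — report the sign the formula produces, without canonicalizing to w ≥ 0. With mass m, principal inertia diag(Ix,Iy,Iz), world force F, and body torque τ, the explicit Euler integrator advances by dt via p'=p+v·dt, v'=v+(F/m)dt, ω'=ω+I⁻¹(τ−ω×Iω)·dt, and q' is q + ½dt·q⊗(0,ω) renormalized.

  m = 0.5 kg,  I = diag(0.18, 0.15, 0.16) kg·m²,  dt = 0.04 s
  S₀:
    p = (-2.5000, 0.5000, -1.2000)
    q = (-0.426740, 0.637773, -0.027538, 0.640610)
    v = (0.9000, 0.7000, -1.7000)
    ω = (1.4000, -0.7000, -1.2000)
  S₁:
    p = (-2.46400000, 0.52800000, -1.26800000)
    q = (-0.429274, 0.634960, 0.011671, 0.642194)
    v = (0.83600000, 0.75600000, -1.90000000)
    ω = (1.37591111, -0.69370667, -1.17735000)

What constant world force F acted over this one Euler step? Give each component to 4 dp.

v₁ − v₀ = (-0.06400000, 0.05600000, -0.20000000)
m·(v₁−v₀)/dt = (-0.8000, 0.7000, -2.5000)

F = (-0.8000, 0.7000, -2.5000)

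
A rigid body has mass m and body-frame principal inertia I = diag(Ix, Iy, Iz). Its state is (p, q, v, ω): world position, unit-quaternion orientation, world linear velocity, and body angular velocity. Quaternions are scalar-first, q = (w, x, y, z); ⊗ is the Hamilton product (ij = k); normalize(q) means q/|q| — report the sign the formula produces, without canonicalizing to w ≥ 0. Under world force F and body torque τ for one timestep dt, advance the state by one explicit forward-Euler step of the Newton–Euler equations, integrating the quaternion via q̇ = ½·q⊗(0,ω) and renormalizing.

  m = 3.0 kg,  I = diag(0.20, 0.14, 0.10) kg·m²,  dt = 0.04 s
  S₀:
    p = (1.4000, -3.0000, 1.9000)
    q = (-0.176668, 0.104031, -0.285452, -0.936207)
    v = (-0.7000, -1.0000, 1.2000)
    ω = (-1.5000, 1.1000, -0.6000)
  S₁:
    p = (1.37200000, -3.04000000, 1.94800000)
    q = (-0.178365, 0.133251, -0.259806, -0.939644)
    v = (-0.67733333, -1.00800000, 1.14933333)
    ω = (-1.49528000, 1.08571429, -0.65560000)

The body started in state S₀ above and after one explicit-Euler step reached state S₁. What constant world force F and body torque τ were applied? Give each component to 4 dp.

F = (1.7000, -0.6000, -3.8000)
τ = (0.0500, 0.0400, -0.0400)

v₁ − v₀ = (0.02266667, -0.00800000, -0.05066667)
applied force F = (1.7000, -0.6000, -3.8000)
ω₁ − ω₀ = (0.00472000, -0.01428571, -0.05560000)
τ = I·(Δω/dt) + ω₀×(Iω₀) = (0.0500, 0.0400, -0.0400)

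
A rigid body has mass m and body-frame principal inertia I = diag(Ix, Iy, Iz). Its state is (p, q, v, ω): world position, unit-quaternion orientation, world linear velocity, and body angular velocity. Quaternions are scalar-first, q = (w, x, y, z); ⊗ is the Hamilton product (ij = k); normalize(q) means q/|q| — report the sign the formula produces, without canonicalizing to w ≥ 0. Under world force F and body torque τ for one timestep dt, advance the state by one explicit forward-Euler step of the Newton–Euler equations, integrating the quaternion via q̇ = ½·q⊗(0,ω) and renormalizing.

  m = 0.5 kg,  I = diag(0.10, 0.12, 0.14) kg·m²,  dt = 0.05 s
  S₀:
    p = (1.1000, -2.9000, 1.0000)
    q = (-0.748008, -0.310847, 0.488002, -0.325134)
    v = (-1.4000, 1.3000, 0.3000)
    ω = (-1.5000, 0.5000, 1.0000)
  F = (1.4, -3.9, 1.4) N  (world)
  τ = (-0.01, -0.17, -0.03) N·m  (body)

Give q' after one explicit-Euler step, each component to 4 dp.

q⊗(0,ω) = (-0.3851375, 1.7725810, 0.4245440, -0.1714285)
q + ½dt·q⊗(0,ω), renormalized = (-0.7568, -0.2662, 0.4981, -0.3291)

q' = (-0.7568, -0.2662, 0.4981, -0.3291)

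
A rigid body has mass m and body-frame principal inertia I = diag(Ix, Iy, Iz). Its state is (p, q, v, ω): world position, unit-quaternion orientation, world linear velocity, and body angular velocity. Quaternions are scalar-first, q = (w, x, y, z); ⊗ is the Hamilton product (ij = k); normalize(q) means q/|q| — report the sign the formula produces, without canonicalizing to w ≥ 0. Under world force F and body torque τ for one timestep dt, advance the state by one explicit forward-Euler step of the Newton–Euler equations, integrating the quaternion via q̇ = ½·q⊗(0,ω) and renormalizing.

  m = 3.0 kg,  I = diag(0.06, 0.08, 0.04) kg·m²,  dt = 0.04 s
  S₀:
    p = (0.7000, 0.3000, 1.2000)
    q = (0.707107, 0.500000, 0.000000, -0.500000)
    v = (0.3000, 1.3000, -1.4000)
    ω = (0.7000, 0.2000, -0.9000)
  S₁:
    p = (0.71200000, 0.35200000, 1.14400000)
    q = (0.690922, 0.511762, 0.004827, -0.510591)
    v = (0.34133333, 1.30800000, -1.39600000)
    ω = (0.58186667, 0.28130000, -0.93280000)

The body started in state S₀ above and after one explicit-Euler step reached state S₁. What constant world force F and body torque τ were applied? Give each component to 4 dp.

F = (3.1000, 0.6000, 0.3000)
τ = (-0.1700, 0.1500, -0.0300)

Δω = ω₁−ω₀ = (-0.11813333, 0.08130000, -0.03280000)
gyro term ω₀×Iω₀ = (0.0072, -0.0126, 0.0028)
applied torque τ = (-0.1700, 0.1500, -0.0300)
velocity change Δv = (0.04133333, 0.00800000, 0.00400000)
F = m·Δv/dt = (3.1000, 0.6000, 0.3000)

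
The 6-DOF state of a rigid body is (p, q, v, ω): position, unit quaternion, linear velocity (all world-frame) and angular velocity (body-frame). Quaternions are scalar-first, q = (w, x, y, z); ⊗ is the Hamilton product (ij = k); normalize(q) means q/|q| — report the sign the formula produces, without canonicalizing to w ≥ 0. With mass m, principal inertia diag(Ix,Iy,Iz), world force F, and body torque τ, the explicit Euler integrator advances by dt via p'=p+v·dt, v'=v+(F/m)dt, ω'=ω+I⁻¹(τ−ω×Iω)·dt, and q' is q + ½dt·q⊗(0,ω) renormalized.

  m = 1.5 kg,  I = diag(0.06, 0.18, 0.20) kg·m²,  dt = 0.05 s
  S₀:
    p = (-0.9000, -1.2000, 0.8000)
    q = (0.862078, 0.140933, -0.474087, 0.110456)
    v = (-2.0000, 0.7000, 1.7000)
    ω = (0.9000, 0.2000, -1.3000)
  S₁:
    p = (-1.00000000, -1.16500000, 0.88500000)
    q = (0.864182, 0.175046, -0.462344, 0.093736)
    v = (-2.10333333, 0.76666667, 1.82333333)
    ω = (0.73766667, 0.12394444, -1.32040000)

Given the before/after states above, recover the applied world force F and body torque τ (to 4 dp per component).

Δv = v₁−v₀ = (-0.10333333, 0.06666667, 0.12333333)
F = m·Δv/dt = (-3.1000, 2.0000, 3.7000)
ω₁ − ω₀ = (-0.16233333, -0.07605556, -0.02040000)
I·α + gyro = (-0.2000, -0.1100, -0.0600)

F = (-3.1000, 2.0000, 3.7000)
τ = (-0.2000, -0.1100, -0.0600)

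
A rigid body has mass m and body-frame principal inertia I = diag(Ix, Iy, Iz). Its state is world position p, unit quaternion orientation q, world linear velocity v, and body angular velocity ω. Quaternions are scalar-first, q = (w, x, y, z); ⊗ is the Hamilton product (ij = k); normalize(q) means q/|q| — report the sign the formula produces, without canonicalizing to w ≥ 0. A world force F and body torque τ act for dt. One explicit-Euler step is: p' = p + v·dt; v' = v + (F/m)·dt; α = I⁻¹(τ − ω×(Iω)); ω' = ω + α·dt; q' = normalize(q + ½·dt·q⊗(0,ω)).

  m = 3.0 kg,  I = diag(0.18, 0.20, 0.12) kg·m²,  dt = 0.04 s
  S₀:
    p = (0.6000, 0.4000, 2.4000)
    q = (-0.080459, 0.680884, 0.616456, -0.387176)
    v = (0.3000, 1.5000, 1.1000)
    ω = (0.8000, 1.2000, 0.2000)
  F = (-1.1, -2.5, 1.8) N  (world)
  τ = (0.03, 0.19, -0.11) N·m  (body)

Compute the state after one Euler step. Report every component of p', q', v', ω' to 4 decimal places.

p' = (0.6120, 0.4600, 2.4440)
q' = (-0.1046, 0.6911, 0.6054, -0.3809)
v' = (0.2853, 1.4667, 1.1240)
ω' = (0.8109, 1.2361, 0.1569)

linear accel F/m = (-0.3667, -0.8333, 0.6000)
new position p' = (0.6120, 0.4600, 2.4440)
v + (F/m)dt = (0.2853, 1.4667, 1.1240)
gyro term ω×Iω = (-0.0192, 0.0096, 0.0192)
(τ − ω×Iω)/I = (0.2733, 0.9020, -1.0767)
new body rate ω' = (0.8109, 1.2361, 0.1569)
2q̇ = q⊗(0,ω) = (-1.2070192, 0.5235352, -0.5424684, 0.3078042)
q + ½dt·q⊗(0,ω), renormalized = (-0.1046, 0.6911, 0.6054, -0.3809)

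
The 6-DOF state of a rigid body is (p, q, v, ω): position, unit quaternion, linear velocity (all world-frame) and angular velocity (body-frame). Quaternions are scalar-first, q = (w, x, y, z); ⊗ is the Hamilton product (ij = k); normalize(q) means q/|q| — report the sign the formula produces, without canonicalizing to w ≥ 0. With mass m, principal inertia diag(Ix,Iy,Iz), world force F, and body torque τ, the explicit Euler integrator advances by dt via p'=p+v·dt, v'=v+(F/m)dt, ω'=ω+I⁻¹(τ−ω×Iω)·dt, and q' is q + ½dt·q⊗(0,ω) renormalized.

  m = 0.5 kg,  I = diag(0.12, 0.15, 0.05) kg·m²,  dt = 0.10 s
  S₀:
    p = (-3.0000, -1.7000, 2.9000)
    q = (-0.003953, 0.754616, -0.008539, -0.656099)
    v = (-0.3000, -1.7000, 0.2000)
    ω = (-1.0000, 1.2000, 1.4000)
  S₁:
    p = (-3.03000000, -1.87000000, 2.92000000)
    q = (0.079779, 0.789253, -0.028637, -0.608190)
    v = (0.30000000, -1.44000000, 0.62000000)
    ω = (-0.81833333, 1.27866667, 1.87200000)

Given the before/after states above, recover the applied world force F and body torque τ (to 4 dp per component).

rate change Δω = (0.18166667, 0.07866667, 0.47200000)
precession coupling = (-0.1680, -0.0980, -0.0360)
I·α + gyro = (0.0500, 0.0200, 0.2000)
v₁ − v₀ = (0.60000000, 0.26000000, 0.42000000)
m·(v₁−v₀)/dt = (3.0000, 1.3000, 2.1000)

F = (3.0000, 1.3000, 2.1000)
τ = (0.0500, 0.0200, 0.2000)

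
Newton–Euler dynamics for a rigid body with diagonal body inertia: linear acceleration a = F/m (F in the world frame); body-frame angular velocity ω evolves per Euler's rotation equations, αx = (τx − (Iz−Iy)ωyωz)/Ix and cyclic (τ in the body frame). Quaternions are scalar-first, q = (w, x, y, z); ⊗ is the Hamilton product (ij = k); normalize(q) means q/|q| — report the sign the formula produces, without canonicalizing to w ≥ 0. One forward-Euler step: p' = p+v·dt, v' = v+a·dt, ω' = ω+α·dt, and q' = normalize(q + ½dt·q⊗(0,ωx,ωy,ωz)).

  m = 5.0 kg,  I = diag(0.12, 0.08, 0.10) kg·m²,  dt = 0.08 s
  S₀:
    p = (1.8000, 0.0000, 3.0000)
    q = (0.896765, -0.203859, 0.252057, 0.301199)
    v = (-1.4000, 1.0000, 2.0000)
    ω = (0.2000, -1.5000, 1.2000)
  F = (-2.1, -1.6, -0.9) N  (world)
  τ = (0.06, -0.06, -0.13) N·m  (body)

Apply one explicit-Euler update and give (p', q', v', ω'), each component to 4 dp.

ω×(Iω) gyroscopic = (-0.0360, 0.0048, 0.0120)
α = I⁻¹(τ − ω×Iω) = (0.8000, -0.8100, -1.4200)
ω + α·dt = (0.2640, -1.5648, 1.0864)
q⊗(0,ω) = (0.0574185, 0.9336199, -1.0402769, 1.3314951)
updated quaternion q' = (0.8964, -0.1660, 0.2098, 0.3534)
a = (-0.4200, -0.3200, -0.1800)
new position p' = (1.6880, 0.0800, 3.1600)
new velocity v' = (-1.4336, 0.9744, 1.9856)

p' = (1.6880, 0.0800, 3.1600)
q' = (0.8964, -0.1660, 0.2098, 0.3534)
v' = (-1.4336, 0.9744, 1.9856)
ω' = (0.2640, -1.5648, 1.0864)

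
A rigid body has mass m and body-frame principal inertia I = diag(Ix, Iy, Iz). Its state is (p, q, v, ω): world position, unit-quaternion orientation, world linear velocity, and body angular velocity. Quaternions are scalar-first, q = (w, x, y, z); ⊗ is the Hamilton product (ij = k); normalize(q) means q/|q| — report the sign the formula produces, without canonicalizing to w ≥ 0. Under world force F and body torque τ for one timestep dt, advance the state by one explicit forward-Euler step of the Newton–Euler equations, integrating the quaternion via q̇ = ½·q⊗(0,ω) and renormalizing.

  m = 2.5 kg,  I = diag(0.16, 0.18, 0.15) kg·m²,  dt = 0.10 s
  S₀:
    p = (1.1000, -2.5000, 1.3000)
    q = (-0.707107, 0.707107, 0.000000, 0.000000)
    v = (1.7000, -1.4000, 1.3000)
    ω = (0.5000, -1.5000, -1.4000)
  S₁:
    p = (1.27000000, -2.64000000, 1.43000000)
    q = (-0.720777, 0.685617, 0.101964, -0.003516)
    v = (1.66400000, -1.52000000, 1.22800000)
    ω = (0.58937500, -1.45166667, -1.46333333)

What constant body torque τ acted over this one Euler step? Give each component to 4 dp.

rate change Δω = (0.08937500, 0.04833333, -0.06333333)
applied torque τ = (0.0800, 0.0800, -0.1100)

τ = (0.0800, 0.0800, -0.1100)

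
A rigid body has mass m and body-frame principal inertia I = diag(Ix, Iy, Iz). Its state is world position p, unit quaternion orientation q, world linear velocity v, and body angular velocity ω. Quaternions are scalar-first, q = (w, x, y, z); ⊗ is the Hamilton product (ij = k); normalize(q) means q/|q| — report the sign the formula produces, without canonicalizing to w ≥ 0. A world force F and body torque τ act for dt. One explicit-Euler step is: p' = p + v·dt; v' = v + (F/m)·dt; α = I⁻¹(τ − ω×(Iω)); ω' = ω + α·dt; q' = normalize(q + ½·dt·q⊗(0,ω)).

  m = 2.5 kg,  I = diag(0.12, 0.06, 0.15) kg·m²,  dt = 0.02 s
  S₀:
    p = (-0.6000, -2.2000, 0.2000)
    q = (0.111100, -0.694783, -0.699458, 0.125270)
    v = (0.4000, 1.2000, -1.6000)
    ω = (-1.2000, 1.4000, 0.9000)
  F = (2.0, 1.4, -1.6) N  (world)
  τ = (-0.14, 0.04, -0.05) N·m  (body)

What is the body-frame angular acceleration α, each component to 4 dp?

ω×(Iω) gyroscopic = (0.1134, 0.0324, 0.1008)
(τ − ω×Iω)/I = (-2.1117, 0.1267, -1.0053)

α = (-2.1117, 0.1267, -1.0053)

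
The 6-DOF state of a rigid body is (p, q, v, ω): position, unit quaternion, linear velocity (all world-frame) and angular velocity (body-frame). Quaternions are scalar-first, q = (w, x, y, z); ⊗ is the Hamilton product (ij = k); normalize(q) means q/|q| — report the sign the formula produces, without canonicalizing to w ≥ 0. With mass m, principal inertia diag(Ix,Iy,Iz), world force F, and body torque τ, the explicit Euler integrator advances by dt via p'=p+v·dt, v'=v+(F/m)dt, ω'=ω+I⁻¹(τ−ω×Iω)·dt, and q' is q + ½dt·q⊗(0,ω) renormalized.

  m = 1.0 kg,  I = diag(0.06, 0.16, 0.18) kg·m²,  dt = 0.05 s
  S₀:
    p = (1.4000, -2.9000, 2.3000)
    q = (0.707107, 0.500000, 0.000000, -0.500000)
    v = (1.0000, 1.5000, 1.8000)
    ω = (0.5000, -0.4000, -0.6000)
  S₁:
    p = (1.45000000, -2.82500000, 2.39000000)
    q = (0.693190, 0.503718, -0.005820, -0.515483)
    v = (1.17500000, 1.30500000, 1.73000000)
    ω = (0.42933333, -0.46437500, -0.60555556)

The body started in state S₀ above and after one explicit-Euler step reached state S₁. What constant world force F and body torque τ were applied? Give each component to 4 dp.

rate change Δω = (-0.07066667, -0.06437500, -0.00555556)
ω₀×(Iω₀) = (0.0048, 0.0360, -0.0200)
applied torque τ = (-0.0800, -0.1700, -0.0400)
velocity change Δv = (0.17500000, -0.19500000, -0.07000000)
m·(v₁−v₀)/dt = (3.5000, -3.9000, -1.4000)

F = (3.5000, -3.9000, -1.4000)
τ = (-0.0800, -0.1700, -0.0400)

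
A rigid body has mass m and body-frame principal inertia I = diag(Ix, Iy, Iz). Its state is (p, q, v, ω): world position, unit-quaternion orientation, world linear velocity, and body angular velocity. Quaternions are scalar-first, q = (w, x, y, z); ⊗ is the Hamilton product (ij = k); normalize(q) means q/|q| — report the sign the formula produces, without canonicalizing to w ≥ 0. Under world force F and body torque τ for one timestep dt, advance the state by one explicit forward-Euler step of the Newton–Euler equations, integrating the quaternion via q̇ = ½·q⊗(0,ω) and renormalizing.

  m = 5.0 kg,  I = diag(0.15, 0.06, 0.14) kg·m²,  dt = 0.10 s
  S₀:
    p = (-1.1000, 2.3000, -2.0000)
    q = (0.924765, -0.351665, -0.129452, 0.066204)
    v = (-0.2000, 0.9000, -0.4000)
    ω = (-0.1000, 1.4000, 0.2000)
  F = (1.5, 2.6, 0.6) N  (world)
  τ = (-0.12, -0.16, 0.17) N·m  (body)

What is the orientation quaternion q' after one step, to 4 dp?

q' = (0.9291, -0.3613, -0.0614, 0.0501)

2q̇ = q⊗(0,ω) = (0.1328255, -0.2110525, 1.3583836, -0.3203232)
updated quaternion q' = (0.9291, -0.3613, -0.0614, 0.0501)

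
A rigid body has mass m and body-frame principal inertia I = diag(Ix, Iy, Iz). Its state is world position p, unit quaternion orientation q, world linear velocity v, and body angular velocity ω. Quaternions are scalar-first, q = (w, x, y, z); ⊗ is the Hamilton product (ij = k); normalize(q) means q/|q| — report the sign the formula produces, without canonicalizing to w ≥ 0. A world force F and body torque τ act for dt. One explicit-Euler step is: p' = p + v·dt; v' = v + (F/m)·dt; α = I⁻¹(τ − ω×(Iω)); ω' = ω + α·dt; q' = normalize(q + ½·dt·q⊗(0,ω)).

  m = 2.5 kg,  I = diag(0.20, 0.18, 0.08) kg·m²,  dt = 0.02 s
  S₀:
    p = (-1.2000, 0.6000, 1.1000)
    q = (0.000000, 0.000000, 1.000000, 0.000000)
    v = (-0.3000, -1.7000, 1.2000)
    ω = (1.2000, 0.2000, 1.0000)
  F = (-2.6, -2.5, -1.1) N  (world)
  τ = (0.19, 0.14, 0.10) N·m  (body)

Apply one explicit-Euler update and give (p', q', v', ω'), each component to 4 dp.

p' = (-1.2060, 0.5660, 1.1240)
q' = (-0.0020, 0.0100, 0.9999, -0.0120)
v' = (-0.3208, -1.7200, 1.1912)
ω' = (1.2210, 0.1996, 1.0262)

(τ − ω×Iω)/I = (1.0500, -0.0222, 1.3100)
new body rate ω' = (1.2210, 0.1996, 1.0262)
q⊗(0,ω) = (-0.2000000, 1.0000000, 0.0000000, -1.2000000)
q + ½dt·q⊗(0,ω), renormalized = (-0.0020, 0.0100, 0.9999, -0.0120)
a = F/m = (-1.0400, -1.0000, -0.4400)
p + v·dt = (-1.2060, 0.5660, 1.1240)
new velocity v' = (-0.3208, -1.7200, 1.1912)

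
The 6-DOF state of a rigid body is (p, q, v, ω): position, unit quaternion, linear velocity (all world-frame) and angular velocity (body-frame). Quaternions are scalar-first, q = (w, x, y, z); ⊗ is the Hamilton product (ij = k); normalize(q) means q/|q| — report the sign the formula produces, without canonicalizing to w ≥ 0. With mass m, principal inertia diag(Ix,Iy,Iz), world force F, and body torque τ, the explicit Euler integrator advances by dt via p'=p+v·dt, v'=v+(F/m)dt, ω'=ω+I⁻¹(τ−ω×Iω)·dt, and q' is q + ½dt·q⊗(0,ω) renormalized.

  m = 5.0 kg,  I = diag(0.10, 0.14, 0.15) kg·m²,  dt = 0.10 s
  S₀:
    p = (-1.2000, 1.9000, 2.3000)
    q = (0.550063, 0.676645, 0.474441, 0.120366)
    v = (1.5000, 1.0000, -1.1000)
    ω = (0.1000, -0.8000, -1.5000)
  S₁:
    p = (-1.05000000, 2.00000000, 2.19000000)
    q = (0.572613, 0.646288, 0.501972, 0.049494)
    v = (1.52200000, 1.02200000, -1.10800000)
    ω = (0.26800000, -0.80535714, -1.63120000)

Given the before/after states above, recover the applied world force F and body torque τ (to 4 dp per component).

ω₁ − ω₀ = (0.16800000, -0.00535714, -0.13120000)
gyro term ω₀×Iω₀ = (0.0120, 0.0075, -0.0032)
applied torque τ = (0.1800, 0.0000, -0.2000)
Δv = v₁−v₀ = (0.02200000, 0.02200000, -0.00800000)
F = m·Δv/dt = (1.1000, 1.1000, -0.4000)

F = (1.1000, 1.1000, -0.4000)
τ = (0.1800, 0.0000, -0.2000)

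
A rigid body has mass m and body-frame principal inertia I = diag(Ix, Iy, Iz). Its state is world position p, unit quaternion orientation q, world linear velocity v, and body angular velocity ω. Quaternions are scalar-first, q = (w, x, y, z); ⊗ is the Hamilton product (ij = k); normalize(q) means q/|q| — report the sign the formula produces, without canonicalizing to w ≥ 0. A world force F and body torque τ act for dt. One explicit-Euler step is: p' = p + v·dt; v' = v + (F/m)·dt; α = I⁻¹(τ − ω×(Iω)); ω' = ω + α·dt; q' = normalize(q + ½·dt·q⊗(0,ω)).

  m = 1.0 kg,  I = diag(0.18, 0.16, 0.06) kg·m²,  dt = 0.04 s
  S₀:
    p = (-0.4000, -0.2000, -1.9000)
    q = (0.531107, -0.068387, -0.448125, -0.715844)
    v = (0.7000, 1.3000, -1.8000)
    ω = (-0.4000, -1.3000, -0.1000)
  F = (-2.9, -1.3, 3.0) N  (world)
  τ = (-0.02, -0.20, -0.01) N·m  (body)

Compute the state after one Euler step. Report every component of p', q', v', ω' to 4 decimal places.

(τ − ω×Iω)/I = (-0.0389, -1.2800, 0.0067)
new body rate ω' = (-0.4016, -1.3512, -0.0997)
Hamilton product q⊗(0,ω) = (-0.6815017, -1.0982275, -0.4109402, -0.1434576)
q + ½dt·q⊗(0,ω), renormalized = (0.5173, -0.0903, -0.4562, -0.7184)
p + v·dt = (-0.3720, -0.1480, -1.9720)
v' = v + a·dt = (0.5840, 1.2480, -1.6800)

p' = (-0.3720, -0.1480, -1.9720)
q' = (0.5173, -0.0903, -0.4562, -0.7184)
v' = (0.5840, 1.2480, -1.6800)
ω' = (-0.4016, -1.3512, -0.0997)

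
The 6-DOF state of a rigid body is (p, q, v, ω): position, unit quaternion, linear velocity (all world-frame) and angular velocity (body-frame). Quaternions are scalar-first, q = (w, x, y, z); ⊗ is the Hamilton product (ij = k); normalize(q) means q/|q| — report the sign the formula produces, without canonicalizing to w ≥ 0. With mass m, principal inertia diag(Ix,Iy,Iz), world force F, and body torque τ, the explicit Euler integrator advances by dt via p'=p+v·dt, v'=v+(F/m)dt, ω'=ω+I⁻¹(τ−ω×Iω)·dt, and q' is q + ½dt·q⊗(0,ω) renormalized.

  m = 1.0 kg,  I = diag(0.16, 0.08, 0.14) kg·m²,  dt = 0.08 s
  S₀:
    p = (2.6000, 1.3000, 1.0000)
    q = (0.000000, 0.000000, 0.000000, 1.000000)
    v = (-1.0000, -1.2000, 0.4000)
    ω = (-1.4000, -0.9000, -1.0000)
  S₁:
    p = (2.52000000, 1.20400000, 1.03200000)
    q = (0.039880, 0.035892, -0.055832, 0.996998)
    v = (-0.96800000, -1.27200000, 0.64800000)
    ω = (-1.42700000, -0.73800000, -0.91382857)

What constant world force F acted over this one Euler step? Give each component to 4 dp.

F = (0.4000, -0.9000, 3.1000)

Δv = v₁−v₀ = (0.03200000, -0.07200000, 0.24800000)
m·(v₁−v₀)/dt = (0.4000, -0.9000, 3.1000)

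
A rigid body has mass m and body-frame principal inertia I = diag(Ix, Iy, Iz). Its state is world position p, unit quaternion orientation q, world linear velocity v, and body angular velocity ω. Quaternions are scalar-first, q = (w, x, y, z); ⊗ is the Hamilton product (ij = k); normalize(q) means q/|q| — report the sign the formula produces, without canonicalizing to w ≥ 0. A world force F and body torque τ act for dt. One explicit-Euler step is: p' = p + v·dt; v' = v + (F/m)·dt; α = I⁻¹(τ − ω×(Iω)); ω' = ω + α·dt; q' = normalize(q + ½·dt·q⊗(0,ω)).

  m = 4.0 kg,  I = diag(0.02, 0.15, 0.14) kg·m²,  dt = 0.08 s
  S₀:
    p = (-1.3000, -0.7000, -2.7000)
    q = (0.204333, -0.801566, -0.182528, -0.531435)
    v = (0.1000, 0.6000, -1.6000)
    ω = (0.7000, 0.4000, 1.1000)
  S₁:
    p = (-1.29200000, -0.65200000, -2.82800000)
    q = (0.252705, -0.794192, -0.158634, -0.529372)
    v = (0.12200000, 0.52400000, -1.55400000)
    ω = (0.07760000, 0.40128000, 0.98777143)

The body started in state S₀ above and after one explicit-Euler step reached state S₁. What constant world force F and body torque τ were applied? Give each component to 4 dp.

F = (1.1000, -3.8000, 2.3000)
τ = (-0.1600, -0.0900, -0.1600)

v₁ − v₀ = (0.02200000, -0.07600000, 0.04600000)
m·(v₁−v₀)/dt = (1.1000, -3.8000, 2.3000)
ω₁ − ω₀ = (-0.62240000, 0.00128000, -0.11222857)
gyro term ω₀×Iω₀ = (-0.0044, -0.0924, 0.0364)
τ = I·(Δω/dt) + ω₀×(Iω₀) = (-0.1600, -0.0900, -0.1600)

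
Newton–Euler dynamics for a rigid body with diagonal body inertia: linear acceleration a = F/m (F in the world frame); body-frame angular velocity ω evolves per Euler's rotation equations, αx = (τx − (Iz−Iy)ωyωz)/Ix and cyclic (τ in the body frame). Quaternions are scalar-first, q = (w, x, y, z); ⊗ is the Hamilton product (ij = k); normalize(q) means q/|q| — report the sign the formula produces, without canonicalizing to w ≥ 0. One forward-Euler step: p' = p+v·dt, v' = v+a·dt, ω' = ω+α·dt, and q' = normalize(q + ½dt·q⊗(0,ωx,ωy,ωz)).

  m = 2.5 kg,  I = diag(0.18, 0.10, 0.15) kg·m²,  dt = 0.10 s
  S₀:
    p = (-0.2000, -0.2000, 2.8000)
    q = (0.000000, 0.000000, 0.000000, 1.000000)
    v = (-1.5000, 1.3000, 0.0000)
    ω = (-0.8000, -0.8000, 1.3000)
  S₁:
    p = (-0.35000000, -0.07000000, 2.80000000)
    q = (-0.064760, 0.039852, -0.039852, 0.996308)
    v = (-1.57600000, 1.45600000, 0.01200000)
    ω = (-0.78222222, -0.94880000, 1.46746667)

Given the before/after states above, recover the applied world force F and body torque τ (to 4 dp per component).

F = (-1.9000, 3.9000, 0.3000)
τ = (-0.0200, -0.1800, 0.2000)

rate change Δω = (0.01777778, -0.14880000, 0.16746667)
applied torque τ = (-0.0200, -0.1800, 0.2000)
v₁ − v₀ = (-0.07600000, 0.15600000, 0.01200000)
m·(v₁−v₀)/dt = (-1.9000, 3.9000, 0.3000)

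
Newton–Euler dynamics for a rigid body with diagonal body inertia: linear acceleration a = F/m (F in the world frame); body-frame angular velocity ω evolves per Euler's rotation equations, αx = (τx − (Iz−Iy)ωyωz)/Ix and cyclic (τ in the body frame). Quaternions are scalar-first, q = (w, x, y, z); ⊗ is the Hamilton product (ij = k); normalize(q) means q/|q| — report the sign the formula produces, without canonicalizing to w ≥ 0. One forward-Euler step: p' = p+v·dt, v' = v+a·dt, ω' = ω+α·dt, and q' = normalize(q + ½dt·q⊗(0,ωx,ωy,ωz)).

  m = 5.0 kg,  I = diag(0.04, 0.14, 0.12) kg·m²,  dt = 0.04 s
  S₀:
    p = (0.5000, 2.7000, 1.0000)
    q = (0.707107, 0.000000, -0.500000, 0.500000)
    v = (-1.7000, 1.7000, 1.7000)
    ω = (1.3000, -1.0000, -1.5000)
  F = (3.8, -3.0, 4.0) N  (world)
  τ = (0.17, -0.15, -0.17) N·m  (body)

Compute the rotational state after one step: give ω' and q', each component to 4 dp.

ω' = (1.5000, -1.0874, -1.5133)
q' = (0.7114, 0.0433, -0.5006, 0.4913)

angular accel α = (5.0000, -2.1857, -0.3333)
ω' = ω + α·dt = (1.5000, -1.0874, -1.5133)
q⊗(0,ω) = (0.2500000, 2.1692391, -0.0571070, -0.4106605)
q' = normalize(q + ½dt·q⊗(0,ω)) = (0.7114, 0.0433, -0.5006, 0.4913)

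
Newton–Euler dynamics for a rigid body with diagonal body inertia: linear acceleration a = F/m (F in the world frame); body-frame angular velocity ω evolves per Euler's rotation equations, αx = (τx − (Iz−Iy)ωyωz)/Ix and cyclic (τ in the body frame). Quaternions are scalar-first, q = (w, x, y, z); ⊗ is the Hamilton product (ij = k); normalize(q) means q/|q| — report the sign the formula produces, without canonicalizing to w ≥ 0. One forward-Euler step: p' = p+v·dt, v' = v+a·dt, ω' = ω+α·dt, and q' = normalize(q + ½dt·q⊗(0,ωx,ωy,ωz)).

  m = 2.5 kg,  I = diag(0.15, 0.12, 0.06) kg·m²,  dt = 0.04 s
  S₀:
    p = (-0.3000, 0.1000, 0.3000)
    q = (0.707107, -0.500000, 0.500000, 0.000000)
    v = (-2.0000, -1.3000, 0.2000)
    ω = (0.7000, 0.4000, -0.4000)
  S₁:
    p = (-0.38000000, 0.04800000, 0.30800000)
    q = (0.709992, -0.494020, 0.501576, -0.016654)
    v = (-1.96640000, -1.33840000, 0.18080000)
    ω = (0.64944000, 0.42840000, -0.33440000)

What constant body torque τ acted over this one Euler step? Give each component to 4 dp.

ω₁ − ω₀ = (-0.05056000, 0.02840000, 0.06560000)
precession coupling = (0.0096, -0.0252, -0.0084)
applied torque τ = (-0.1800, 0.0600, 0.0900)

τ = (-0.1800, 0.0600, 0.0900)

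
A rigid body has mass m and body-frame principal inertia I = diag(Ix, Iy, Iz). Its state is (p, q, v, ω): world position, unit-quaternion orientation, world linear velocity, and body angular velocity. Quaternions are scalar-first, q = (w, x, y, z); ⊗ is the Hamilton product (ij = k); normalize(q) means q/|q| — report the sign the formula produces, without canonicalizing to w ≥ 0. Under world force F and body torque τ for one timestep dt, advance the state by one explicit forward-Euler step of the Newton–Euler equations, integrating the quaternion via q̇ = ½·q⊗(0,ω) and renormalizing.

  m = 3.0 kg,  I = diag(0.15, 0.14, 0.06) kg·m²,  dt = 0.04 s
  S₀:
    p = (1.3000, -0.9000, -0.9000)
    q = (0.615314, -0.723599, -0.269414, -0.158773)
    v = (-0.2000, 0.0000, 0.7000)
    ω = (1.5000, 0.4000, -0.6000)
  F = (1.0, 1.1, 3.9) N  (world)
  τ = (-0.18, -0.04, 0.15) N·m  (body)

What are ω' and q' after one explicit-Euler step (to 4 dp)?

precession coupling ω×(Iω) = (0.0192, -0.0810, -0.0060)
angular accel α = (-1.3280, 0.2929, 2.6000)
ω' = ω + α·dt = (1.4469, 0.4117, -0.4960)
q⊗(0,ω) = (1.0979003, 1.1481286, -0.4261933, -0.2545070)
q + ½dt·q⊗(0,ω), renormalized = (0.6369, -0.7002, -0.2778, -0.1638)

ω' = (1.4469, 0.4117, -0.4960)
q' = (0.6369, -0.7002, -0.2778, -0.1638)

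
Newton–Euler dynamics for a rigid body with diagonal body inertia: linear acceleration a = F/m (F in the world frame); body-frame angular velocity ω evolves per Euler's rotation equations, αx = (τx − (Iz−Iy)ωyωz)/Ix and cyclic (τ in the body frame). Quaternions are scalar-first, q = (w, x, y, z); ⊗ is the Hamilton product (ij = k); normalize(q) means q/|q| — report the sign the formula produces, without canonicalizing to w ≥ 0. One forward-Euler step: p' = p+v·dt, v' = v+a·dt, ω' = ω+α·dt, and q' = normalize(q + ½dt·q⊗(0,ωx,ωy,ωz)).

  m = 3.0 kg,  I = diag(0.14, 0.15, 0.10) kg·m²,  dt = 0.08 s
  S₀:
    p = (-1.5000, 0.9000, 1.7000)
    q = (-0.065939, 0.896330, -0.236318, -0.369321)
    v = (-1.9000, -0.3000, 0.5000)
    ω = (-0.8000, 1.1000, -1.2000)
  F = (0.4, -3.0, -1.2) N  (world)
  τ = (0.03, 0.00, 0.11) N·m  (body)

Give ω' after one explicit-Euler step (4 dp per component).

ω' = (-0.8206, 1.0795, -1.1050)

gyro term ω×Iω = (0.0660, 0.0384, -0.0088)
angular accel α = (-0.2571, -0.2560, 1.1880)
ω' = ω + α·dt = (-0.8206, 1.0795, -1.1050)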